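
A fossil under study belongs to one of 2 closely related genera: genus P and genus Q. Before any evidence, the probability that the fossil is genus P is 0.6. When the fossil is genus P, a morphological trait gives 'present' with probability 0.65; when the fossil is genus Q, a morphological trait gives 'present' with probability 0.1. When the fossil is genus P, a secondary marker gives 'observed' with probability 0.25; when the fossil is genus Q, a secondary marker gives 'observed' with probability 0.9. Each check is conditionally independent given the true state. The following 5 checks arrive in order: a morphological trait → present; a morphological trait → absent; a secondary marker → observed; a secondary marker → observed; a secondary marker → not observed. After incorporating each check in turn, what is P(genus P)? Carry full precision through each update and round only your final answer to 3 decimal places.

0.687

After a morphological trait='present': P(genus P) = 0.65·0.6000 / (0.65·0.6000 + 0.1·0.4000) ≈ 0.9070
After a morphological trait='absent': P(genus P) = 0.35·0.9070 / (0.35·0.9070 + 0.9·0.0930) ≈ 0.7913
After a secondary marker='observed': P(genus P) = 0.25·0.7913 / (0.25·0.7913 + 0.9·0.2087) ≈ 0.5130
After a secondary marker='observed': P(genus P) = 0.25·0.5130 / (0.25·0.5130 + 0.9·0.4870) ≈ 0.2263
After a secondary marker='not observed': P(genus P) = 0.75·0.2263 / (0.75·0.2263 + 0.1·0.7737) ≈ 0.6869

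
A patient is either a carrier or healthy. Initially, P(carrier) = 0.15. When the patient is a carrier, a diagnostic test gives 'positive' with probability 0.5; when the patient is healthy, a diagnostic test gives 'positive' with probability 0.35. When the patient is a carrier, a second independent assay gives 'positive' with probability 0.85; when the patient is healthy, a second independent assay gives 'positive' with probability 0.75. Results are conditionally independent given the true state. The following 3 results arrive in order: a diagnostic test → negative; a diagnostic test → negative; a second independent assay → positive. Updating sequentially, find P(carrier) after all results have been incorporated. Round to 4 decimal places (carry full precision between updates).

0.1058

After a diagnostic test='negative': P(carrier) = 0.5·0.1500 / (0.5·0.1500 + 0.65·0.8500) ≈ 0.1195
After a diagnostic test='negative': P(carrier) = 0.5·0.1195 / (0.5·0.1195 + 0.65·0.8805) ≈ 0.0945
After a second independent assay='positive': P(carrier) = 0.85·0.0945 / (0.85·0.0945 + 0.75·0.9055) ≈ 0.1058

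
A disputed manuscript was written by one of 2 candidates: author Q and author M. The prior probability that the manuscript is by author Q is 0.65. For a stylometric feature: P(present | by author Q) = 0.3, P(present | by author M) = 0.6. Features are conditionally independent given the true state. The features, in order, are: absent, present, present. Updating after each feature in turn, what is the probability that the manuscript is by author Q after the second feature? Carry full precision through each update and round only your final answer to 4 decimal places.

After 'absent': P(author Q) = 0.7·0.6500 / (0.7·0.6500 + 0.4·0.3500) ≈ 0.7647
After 'present': P(author Q) = 0.3·0.7647 / (0.3·0.7647 + 0.6·0.2353) ≈ 0.6190

0.6190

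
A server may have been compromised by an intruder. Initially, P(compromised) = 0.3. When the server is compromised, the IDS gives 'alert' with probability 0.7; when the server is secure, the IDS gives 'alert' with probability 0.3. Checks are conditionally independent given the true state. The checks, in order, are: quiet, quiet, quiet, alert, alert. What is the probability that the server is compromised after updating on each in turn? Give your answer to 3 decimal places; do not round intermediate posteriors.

0.155

After 'quiet': P(compromised) = 0.3·0.3000 / (0.3·0.3000 + 0.7·0.7000) ≈ 0.1552
After 'quiet': P(compromised) = 0.3·0.1552 / (0.3·0.1552 + 0.7·0.8448) ≈ 0.0730
After 'quiet': P(compromised) = 0.3·0.0730 / (0.3·0.0730 + 0.7·0.9270) ≈ 0.0326
After 'alert': P(compromised) = 0.7·0.0326 / (0.7·0.0326 + 0.3·0.9674) ≈ 0.0730
After 'alert': P(compromised) = 0.7·0.0730 / (0.7·0.0730 + 0.3·0.9270) ≈ 0.1552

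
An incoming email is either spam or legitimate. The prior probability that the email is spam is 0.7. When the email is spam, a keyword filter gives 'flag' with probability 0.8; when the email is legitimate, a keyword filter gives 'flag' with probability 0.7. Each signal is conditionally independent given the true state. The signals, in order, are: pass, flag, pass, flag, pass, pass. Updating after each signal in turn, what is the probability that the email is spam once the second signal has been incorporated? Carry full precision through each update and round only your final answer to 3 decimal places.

After 'pass': P(spam) = 0.2·0.7000 / (0.2·0.7000 + 0.3·0.3000) ≈ 0.6087
After 'flag': P(spam) = 0.8·0.6087 / (0.8·0.6087 + 0.7·0.3913) ≈ 0.6400

0.640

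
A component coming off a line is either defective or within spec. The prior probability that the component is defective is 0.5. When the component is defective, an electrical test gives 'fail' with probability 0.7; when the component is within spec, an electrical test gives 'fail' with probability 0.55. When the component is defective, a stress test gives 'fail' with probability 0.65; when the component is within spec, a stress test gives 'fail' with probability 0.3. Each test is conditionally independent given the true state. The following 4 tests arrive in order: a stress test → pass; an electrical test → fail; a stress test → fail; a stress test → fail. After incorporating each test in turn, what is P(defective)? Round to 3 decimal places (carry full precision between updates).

0.749

Apply Bayes' rule sequentially, carrying P(defective) forward.
After a stress test='pass': P(defective) = 0.35·0.5000 / (0.35·0.5000 + 0.7·0.5000) ≈ 0.3333
After an electrical test='fail': P(defective) = 0.7·0.3333 / (0.7·0.3333 + 0.55·0.6667) ≈ 0.3889
After a stress test='fail': P(defective) = 0.65·0.3889 / (0.65·0.3889 + 0.3·0.6111) ≈ 0.5796
After a stress test='fail': P(defective) = 0.65·0.5796 / (0.65·0.5796 + 0.3·0.4204) ≈ 0.7492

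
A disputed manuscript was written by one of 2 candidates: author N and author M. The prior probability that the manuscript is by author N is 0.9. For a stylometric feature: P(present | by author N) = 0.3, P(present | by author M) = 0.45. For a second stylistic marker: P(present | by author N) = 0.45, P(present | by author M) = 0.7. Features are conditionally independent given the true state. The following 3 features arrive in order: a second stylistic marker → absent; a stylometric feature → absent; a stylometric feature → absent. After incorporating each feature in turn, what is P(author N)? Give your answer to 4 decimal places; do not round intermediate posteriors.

0.9639

After a second stylistic marker='absent': P(author N) = 0.55·0.9000 / (0.55·0.9000 + 0.3·0.1000) ≈ 0.9429
After a stylometric feature='absent': P(author N) = 0.7·0.9429 / (0.7·0.9429 + 0.55·0.0571) ≈ 0.9545
After a stylometric feature='absent': P(author N) = 0.7·0.9545 / (0.7·0.9545 + 0.55·0.0455) ≈ 0.9639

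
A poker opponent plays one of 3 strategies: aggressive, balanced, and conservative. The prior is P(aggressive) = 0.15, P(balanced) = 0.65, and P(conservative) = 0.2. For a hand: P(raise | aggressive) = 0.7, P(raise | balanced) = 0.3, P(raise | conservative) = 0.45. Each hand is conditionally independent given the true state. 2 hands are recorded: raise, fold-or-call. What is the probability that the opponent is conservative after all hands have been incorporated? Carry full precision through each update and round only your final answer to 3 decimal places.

0.228

Each posterior becomes the prior for the next update.
After 'raise': normaliser = 0.7·0.1500 + 0.3·0.6500 + 0.45·0.2000; P(aggressive) ≈ 0.2692, P(balanced) ≈ 0.5000, P(conservative) ≈ 0.2308
After 'fold-or-call': normaliser = 0.3·0.2692 + 0.7·0.5000 + 0.55·0.2308; P(aggressive) ≈ 0.1448, P(balanced) ≈ 0.6276, P(conservative) ≈ 0.2276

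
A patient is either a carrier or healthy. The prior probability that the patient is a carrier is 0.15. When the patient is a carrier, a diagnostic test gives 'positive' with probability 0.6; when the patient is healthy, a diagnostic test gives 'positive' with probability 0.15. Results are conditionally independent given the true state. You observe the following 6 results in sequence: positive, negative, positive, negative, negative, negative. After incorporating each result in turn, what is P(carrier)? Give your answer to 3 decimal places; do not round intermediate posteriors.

0.122

After 'positive': P(carrier) = 0.6·0.1500 / (0.6·0.1500 + 0.15·0.8500) ≈ 0.4138
After 'negative': P(carrier) = 0.4·0.4138 / (0.4·0.4138 + 0.85·0.5862) ≈ 0.2494
After 'positive': P(carrier) = 0.6·0.2494 / (0.6·0.2494 + 0.15·0.7506) ≈ 0.5706
After 'negative': P(carrier) = 0.4·0.5706 / (0.4·0.5706 + 0.85·0.4294) ≈ 0.3847
After 'negative': P(carrier) = 0.4·0.3847 / (0.4·0.3847 + 0.85·0.6153) ≈ 0.2274
After 'negative': P(carrier) = 0.4·0.2274 / (0.4·0.2274 + 0.85·0.7726) ≈ 0.1216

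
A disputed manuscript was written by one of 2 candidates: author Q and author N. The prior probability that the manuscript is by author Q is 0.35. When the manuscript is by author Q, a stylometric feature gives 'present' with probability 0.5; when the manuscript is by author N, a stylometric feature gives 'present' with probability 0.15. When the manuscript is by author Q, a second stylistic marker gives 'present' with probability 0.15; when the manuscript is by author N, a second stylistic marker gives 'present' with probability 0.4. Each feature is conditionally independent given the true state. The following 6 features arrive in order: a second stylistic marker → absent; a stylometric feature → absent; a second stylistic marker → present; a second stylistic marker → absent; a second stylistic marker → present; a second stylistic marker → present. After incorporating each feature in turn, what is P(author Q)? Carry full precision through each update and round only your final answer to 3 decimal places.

After a second stylistic marker='absent': P(author Q) = 0.85·0.3500 / (0.85·0.3500 + 0.6·0.6500) ≈ 0.4327
After a stylometric feature='absent': P(author Q) = 0.5·0.4327 / (0.5·0.4327 + 0.85·0.5673) ≈ 0.3097
After a second stylistic marker='present': P(author Q) = 0.15·0.3097 / (0.15·0.3097 + 0.4·0.6903) ≈ 0.1440
After a second stylistic marker='absent': P(author Q) = 0.85·0.1440 / (0.85·0.1440 + 0.6·0.8560) ≈ 0.1925
After a second stylistic marker='present': P(author Q) = 0.15·0.1925 / (0.15·0.1925 + 0.4·0.8075) ≈ 0.0821
After a second stylistic marker='present': P(author Q) = 0.15·0.0821 / (0.15·0.0821 + 0.4·0.9179) ≈ 0.0324

0.032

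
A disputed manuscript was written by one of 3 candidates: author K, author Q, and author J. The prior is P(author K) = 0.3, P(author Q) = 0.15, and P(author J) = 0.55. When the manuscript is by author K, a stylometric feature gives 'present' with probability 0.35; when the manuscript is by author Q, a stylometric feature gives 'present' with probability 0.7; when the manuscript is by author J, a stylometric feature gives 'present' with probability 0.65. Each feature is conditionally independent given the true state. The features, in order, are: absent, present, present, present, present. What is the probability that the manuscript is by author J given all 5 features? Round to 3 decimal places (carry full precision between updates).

After 'absent': normaliser = 0.65·0.3000 + 0.3·0.1500 + 0.35·0.5500; P(author K) ≈ 0.4509, P(author Q) ≈ 0.1040, P(author J) ≈ 0.4451
After 'present': normaliser = 0.35·0.4509 + 0.7·0.1040 + 0.65·0.4451; P(author K) ≈ 0.3035, P(author Q) ≈ 0.1401, P(author J) ≈ 0.5564
After 'present': normaliser = 0.35·0.3035 + 0.7·0.1401 + 0.65·0.5564; P(author K) ≈ 0.1877, P(author Q) ≈ 0.1733, P(author J) ≈ 0.6391
After 'present': normaliser = 0.35·0.1877 + 0.7·0.1733 + 0.65·0.6391; P(author K) ≈ 0.1091, P(author Q) ≈ 0.2013, P(author J) ≈ 0.6896
After 'present': normaliser = 0.35·0.1091 + 0.7·0.2013 + 0.65·0.6896; P(author K) ≈ 0.0608, P(author Q) ≈ 0.2247, P(author J) ≈ 0.7145

0.714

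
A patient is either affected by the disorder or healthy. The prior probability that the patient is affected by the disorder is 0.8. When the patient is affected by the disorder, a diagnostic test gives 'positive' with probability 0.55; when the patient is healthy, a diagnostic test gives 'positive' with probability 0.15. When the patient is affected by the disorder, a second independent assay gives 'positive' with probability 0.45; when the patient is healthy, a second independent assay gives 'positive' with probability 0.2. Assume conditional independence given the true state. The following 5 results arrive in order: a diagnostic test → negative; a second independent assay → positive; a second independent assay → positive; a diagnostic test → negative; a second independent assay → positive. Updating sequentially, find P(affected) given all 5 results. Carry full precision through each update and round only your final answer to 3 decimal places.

After a diagnostic test='negative': P(affected) = 0.45·0.8000 / (0.45·0.8000 + 0.85·0.2000) ≈ 0.6792
After a second independent assay='positive': P(affected) = 0.45·0.6792 / (0.45·0.6792 + 0.2·0.3208) ≈ 0.8265
After a second independent assay='positive': P(affected) = 0.45·0.8265 / (0.45·0.8265 + 0.2·0.1735) ≈ 0.9147
After a diagnostic test='negative': P(affected) = 0.45·0.9147 / (0.45·0.9147 + 0.85·0.0853) ≈ 0.8502
After a second independent assay='positive': P(affected) = 0.45·0.8502 / (0.45·0.8502 + 0.2·0.1498) ≈ 0.9274

0.927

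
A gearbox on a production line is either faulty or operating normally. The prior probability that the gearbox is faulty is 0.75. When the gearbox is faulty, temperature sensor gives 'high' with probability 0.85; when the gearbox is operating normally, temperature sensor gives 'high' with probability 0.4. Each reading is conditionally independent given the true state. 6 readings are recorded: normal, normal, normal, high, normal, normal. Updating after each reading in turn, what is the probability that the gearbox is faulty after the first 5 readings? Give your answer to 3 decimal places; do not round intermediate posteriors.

0.024

After 'normal': P(faulty) = 0.15·0.7500 / (0.15·0.7500 + 0.6·0.2500) ≈ 0.4286
After 'normal': P(faulty) = 0.15·0.4286 / (0.15·0.4286 + 0.6·0.5714) ≈ 0.1579
After 'normal': P(faulty) = 0.15·0.1579 / (0.15·0.1579 + 0.6·0.8421) ≈ 0.0448
After 'high': P(faulty) = 0.85·0.0448 / (0.85·0.0448 + 0.4·0.9552) ≈ 0.0906
After 'normal': P(faulty) = 0.15·0.0906 / (0.15·0.0906 + 0.6·0.9094) ≈ 0.0243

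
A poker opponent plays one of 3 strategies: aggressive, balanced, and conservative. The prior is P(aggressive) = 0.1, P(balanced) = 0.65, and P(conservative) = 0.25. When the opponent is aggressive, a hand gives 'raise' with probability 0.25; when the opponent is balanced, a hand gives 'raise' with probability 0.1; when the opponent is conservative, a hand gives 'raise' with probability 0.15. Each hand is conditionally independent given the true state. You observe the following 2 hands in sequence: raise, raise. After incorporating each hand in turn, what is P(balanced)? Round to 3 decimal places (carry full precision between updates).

0.354

After 'raise': normaliser = 0.25·0.1000 + 0.1·0.6500 + 0.15·0.2500; P(aggressive) ≈ 0.1961, P(balanced) ≈ 0.5098, P(conservative) ≈ 0.2941
After 'raise': normaliser = 0.25·0.1961 + 0.1·0.5098 + 0.15·0.2941; P(aggressive) ≈ 0.3401, P(balanced) ≈ 0.3537, P(conservative) ≈ 0.3061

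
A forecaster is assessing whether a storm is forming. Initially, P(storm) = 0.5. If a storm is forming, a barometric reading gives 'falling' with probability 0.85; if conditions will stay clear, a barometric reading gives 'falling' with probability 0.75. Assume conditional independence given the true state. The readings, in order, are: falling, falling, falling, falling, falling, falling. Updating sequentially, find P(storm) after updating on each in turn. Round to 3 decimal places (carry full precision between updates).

Apply Bayes' rule sequentially, carrying P(storm) forward.
After 'falling': P(storm) = 0.85·0.5000 / (0.85·0.5000 + 0.75·0.5000) ≈ 0.5312
After 'falling': P(storm) = 0.85·0.5312 / (0.85·0.5312 + 0.75·0.4688) ≈ 0.5623
After 'falling': P(storm) = 0.85·0.5623 / (0.85·0.5623 + 0.75·0.4377) ≈ 0.5928
After 'falling': P(storm) = 0.85·0.5928 / (0.85·0.5928 + 0.75·0.4072) ≈ 0.6226
After 'falling': P(storm) = 0.85·0.6226 / (0.85·0.6226 + 0.75·0.3774) ≈ 0.6515
After 'falling': P(storm) = 0.85·0.6515 / (0.85·0.6515 + 0.75·0.3485) ≈ 0.6794

0.679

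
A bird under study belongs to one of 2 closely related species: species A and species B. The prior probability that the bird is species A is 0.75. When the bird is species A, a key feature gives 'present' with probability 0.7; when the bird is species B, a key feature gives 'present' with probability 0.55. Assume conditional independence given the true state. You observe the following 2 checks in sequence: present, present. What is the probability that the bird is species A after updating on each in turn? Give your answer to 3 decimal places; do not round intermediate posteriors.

0.829

Each posterior becomes the prior for the next update.
After 'present': P(species A) = 0.7·0.7500 / (0.7·0.7500 + 0.55·0.2500) ≈ 0.7925
After 'present': P(species A) = 0.7·0.7925 / (0.7·0.7925 + 0.55·0.2075) ≈ 0.8293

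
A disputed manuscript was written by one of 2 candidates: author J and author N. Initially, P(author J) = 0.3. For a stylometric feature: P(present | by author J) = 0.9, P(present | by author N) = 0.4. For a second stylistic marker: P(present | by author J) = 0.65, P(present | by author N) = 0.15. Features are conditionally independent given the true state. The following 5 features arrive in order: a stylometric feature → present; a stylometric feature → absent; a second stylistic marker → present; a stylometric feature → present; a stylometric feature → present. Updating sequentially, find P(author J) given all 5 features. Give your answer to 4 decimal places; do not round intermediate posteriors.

0.7790

After a stylometric feature='present': P(author J) = 0.9·0.3000 / (0.9·0.3000 + 0.4·0.7000) ≈ 0.4909
After a stylometric feature='absent': P(author J) = 0.1·0.4909 / (0.1·0.4909 + 0.6·0.5091) ≈ 0.1385
After a second stylistic marker='present': P(author J) = 0.65·0.1385 / (0.65·0.1385 + 0.15·0.8615) ≈ 0.4105
After a stylometric feature='present': P(author J) = 0.9·0.4105 / (0.9·0.4105 + 0.4·0.5895) ≈ 0.6104
After a stylometric feature='present': P(author J) = 0.9·0.6104 / (0.9·0.6104 + 0.4·0.3896) ≈ 0.7790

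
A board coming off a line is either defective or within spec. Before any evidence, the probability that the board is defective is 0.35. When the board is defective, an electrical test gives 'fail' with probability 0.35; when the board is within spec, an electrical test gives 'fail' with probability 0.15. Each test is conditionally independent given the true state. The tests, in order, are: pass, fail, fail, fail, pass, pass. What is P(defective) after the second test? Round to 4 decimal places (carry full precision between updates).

After 'pass': P(defective) = 0.65·0.3500 / (0.65·0.3500 + 0.85·0.6500) ≈ 0.2917
After 'fail': P(defective) = 0.35·0.2917 / (0.35·0.2917 + 0.15·0.7083) ≈ 0.4900

0.4900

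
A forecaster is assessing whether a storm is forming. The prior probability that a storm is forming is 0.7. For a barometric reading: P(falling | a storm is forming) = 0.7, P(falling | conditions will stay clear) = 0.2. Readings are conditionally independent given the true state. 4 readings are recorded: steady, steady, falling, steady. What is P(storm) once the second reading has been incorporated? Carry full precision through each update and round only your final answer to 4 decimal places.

Apply Bayes' rule sequentially, carrying P(storm) forward.
After 'steady': P(storm) = 0.3·0.7000 / (0.3·0.7000 + 0.8·0.3000) ≈ 0.4667
After 'steady': P(storm) = 0.3·0.4667 / (0.3·0.4667 + 0.8·0.5333) ≈ 0.2471

0.2471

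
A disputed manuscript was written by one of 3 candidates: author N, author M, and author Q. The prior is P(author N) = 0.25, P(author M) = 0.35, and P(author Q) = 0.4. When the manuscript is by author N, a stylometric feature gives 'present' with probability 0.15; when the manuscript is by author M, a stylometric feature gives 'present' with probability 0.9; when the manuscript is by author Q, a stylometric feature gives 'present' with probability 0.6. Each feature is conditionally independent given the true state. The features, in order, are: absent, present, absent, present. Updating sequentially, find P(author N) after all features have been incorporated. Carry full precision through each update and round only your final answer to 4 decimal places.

0.1357

After 'absent': normaliser = 0.85·0.2500 + 0.1·0.3500 + 0.4·0.4000; P(author N) ≈ 0.5215, P(author M) ≈ 0.0859, P(author Q) ≈ 0.3926
After 'present': normaliser = 0.15·0.5215 + 0.9·0.0859 + 0.6·0.3926; P(author N) ≈ 0.2000, P(author M) ≈ 0.1976, P(author Q) ≈ 0.6024
After 'absent': normaliser = 0.85·0.2000 + 0.1·0.1976 + 0.4·0.6024; P(author N) ≈ 0.3947, P(author M) ≈ 0.0459, P(author Q) ≈ 0.5594
After 'present': normaliser = 0.15·0.3947 + 0.9·0.0459 + 0.6·0.5594; P(author N) ≈ 0.1357, P(author M) ≈ 0.0947, P(author Q) ≈ 0.7696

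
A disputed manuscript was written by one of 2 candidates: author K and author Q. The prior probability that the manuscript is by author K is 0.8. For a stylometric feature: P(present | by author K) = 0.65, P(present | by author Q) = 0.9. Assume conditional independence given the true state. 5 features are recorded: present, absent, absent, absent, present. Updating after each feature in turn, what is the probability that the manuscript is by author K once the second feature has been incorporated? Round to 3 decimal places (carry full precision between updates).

0.910

After 'present': P(author K) = 0.65·0.8000 / (0.65·0.8000 + 0.9·0.2000) ≈ 0.7429
After 'absent': P(author K) = 0.35·0.7429 / (0.35·0.7429 + 0.1·0.2571) ≈ 0.9100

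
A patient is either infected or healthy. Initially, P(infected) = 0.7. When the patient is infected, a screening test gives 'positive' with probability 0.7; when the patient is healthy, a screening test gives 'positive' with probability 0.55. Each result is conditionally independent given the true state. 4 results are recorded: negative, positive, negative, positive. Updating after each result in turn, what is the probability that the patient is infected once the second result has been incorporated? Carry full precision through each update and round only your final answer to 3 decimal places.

0.664

After 'negative': P(infected) = 0.3·0.7000 / (0.3·0.7000 + 0.45·0.3000) ≈ 0.6087
After 'positive': P(infected) = 0.7·0.6087 / (0.7·0.6087 + 0.55·0.3913) ≈ 0.6644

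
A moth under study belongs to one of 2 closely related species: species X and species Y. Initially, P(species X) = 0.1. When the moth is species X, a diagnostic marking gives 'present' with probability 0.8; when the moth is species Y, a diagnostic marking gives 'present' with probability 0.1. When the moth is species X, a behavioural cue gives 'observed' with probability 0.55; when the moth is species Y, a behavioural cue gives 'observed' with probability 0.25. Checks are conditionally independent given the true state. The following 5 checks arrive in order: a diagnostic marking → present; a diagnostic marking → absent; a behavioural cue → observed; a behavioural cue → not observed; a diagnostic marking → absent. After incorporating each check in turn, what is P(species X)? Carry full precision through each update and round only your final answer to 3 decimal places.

0.055

After a diagnostic marking='present': P(species X) = 0.8·0.1000 / (0.8·0.1000 + 0.1·0.9000) ≈ 0.4706
After a diagnostic marking='absent': P(species X) = 0.2·0.4706 / (0.2·0.4706 + 0.9·0.5294) ≈ 0.1649
After a behavioural cue='observed': P(species X) = 0.55·0.1649 / (0.55·0.1649 + 0.25·0.8351) ≈ 0.3029
After a behavioural cue='not observed': P(species X) = 0.45·0.3029 / (0.45·0.3029 + 0.75·0.6971) ≈ 0.2068
After a diagnostic marking='absent': P(species X) = 0.2·0.2068 / (0.2·0.2068 + 0.9·0.7932) ≈ 0.0548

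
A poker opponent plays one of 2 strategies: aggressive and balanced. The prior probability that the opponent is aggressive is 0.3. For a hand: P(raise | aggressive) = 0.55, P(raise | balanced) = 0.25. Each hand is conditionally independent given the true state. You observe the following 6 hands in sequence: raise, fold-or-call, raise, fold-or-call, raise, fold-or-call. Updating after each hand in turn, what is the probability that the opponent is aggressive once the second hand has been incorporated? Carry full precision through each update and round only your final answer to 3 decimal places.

Each posterior becomes the prior for the next update.
After 'raise': P(aggressive) = 0.55·0.3000 / (0.55·0.3000 + 0.25·0.7000) ≈ 0.4853
After 'fold-or-call': P(aggressive) = 0.45·0.4853 / (0.45·0.4853 + 0.75·0.5147) ≈ 0.3613

0.361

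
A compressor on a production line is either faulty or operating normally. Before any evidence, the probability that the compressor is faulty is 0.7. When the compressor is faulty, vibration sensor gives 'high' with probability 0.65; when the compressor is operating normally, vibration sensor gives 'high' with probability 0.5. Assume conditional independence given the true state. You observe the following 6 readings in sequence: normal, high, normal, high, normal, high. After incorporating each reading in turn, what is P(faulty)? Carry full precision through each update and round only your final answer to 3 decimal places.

0.637

After 'normal': P(faulty) = 0.35·0.7000 / (0.35·0.7000 + 0.5·0.3000) ≈ 0.6203
After 'high': P(faulty) = 0.65·0.6203 / (0.65·0.6203 + 0.5·0.3797) ≈ 0.6798
After 'normal': P(faulty) = 0.35·0.6798 / (0.35·0.6798 + 0.5·0.3202) ≈ 0.5978
After 'high': P(faulty) = 0.65·0.5978 / (0.65·0.5978 + 0.5·0.4022) ≈ 0.6590
After 'normal': P(faulty) = 0.35·0.6590 / (0.35·0.6590 + 0.5·0.3410) ≈ 0.5749
After 'high': P(faulty) = 0.65·0.5749 / (0.65·0.5749 + 0.5·0.4251) ≈ 0.6375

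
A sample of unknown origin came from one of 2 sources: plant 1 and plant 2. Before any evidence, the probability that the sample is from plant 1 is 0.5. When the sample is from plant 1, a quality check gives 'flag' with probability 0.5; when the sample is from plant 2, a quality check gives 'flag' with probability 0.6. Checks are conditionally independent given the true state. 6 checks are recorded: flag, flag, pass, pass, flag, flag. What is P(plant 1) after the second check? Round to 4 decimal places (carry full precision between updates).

0.4098

After 'flag': P(plant 1) = 0.5·0.5000 / (0.5·0.5000 + 0.6·0.5000) ≈ 0.4545
After 'flag': P(plant 1) = 0.5·0.4545 / (0.5·0.4545 + 0.6·0.5455) ≈ 0.4098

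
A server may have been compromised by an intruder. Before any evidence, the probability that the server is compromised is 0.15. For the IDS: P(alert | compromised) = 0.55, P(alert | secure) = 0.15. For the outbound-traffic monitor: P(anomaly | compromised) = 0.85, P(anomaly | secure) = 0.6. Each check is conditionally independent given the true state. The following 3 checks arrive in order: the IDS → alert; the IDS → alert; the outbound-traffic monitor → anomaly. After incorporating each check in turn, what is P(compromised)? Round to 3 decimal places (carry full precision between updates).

After the IDS='alert': P(compromised) = 0.55·0.1500 / (0.55·0.1500 + 0.15·0.8500) ≈ 0.3929
After the IDS='alert': P(compromised) = 0.55·0.3929 / (0.55·0.3929 + 0.15·0.6071) ≈ 0.7035
After the outbound-traffic monitor='anomaly': P(compromised) = 0.85·0.7035 / (0.85·0.7035 + 0.6·0.2965) ≈ 0.7707

0.771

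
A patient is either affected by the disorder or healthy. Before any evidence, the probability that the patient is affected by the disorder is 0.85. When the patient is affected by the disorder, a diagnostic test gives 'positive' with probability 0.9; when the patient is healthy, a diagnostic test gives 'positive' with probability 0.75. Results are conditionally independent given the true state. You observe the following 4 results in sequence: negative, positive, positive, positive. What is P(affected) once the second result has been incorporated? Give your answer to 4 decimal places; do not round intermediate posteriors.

After 'negative': P(affected) = 0.1·0.8500 / (0.1·0.8500 + 0.25·0.1500) ≈ 0.6939
After 'positive': P(affected) = 0.9·0.6939 / (0.9·0.6939 + 0.75·0.3061) ≈ 0.7312

0.7312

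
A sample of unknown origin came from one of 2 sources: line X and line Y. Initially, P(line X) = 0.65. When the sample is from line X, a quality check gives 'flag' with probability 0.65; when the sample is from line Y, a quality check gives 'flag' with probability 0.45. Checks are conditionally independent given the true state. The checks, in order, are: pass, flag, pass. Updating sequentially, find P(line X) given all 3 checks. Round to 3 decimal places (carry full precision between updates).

0.521

After 'pass': P(line X) = 0.35·0.6500 / (0.35·0.6500 + 0.55·0.3500) ≈ 0.5417
After 'flag': P(line X) = 0.65·0.5417 / (0.65·0.5417 + 0.45·0.4583) ≈ 0.6306
After 'pass': P(line X) = 0.35·0.6306 / (0.35·0.6306 + 0.55·0.3694) ≈ 0.5207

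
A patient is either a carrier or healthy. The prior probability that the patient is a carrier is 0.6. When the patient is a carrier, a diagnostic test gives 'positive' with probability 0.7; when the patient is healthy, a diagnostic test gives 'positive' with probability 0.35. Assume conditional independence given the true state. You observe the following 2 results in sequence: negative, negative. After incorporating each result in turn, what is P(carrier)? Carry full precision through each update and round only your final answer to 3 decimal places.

After 'negative': P(carrier) = 0.3·0.6000 / (0.3·0.6000 + 0.65·0.4000) ≈ 0.4091
After 'negative': P(carrier) = 0.3·0.4091 / (0.3·0.4091 + 0.65·0.5909) ≈ 0.2422

0.242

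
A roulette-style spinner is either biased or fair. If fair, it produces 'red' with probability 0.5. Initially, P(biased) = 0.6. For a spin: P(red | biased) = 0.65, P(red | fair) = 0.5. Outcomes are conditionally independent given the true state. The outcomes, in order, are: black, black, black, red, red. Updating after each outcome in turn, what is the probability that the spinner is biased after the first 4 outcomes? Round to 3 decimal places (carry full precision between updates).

0.401

After 'black': P(biased) = 0.35·0.6000 / (0.35·0.6000 + 0.5·0.4000) ≈ 0.5122
After 'black': P(biased) = 0.35·0.5122 / (0.35·0.5122 + 0.5·0.4878) ≈ 0.4236
After 'black': P(biased) = 0.35·0.4236 / (0.35·0.4236 + 0.5·0.5764) ≈ 0.3397
After 'red': P(biased) = 0.65·0.3397 / (0.65·0.3397 + 0.5·0.6603) ≈ 0.4008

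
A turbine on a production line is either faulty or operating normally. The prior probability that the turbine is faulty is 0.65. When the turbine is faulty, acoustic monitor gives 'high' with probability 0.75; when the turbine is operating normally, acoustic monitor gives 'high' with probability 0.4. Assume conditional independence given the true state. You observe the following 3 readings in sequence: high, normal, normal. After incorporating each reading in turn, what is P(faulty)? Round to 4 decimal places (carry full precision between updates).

0.3768

After 'high': P(faulty) = 0.75·0.6500 / (0.75·0.6500 + 0.4·0.3500) ≈ 0.7769
After 'normal': P(faulty) = 0.25·0.7769 / (0.25·0.7769 + 0.6·0.2231) ≈ 0.5920
After 'normal': P(faulty) = 0.25·0.5920 / (0.25·0.5920 + 0.6·0.4080) ≈ 0.3768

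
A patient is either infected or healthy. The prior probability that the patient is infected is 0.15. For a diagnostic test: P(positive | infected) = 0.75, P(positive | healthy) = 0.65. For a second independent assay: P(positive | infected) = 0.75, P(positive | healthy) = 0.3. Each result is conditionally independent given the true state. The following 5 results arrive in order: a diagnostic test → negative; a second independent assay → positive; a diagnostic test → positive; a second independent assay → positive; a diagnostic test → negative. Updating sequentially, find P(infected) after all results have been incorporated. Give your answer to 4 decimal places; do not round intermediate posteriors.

0.3937

Apply Bayes' rule sequentially, carrying P(infected) forward.
After a diagnostic test='negative': P(infected) = 0.25·0.1500 / (0.25·0.1500 + 0.35·0.8500) ≈ 0.1119
After a second independent assay='positive': P(infected) = 0.75·0.1119 / (0.75·0.1119 + 0.3·0.8881) ≈ 0.2396
After a diagnostic test='positive': P(infected) = 0.75·0.2396 / (0.75·0.2396 + 0.65·0.7604) ≈ 0.2667
After a second independent assay='positive': P(infected) = 0.75·0.2667 / (0.75·0.2667 + 0.3·0.7333) ≈ 0.4762
After a diagnostic test='negative': P(infected) = 0.25·0.4762 / (0.25·0.4762 + 0.35·0.5238) ≈ 0.3937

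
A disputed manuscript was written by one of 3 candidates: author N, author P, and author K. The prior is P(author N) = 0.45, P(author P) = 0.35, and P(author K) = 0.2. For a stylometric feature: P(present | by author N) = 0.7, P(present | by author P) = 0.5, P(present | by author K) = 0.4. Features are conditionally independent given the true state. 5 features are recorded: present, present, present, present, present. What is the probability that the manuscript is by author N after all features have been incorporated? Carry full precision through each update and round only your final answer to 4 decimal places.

After 'present': normaliser = 0.7·0.4500 + 0.5·0.3500 + 0.4·0.2000; P(author N) ≈ 0.5526, P(author P) ≈ 0.3070, P(author K) ≈ 0.1404
After 'present': normaliser = 0.7·0.5526 + 0.5·0.3070 + 0.4·0.1404; P(author N) ≈ 0.6485, P(author P) ≈ 0.2574, P(author K) ≈ 0.0941
After 'present': normaliser = 0.7·0.6485 + 0.5·0.2574 + 0.4·0.0941; P(author N) ≈ 0.7319, P(author P) ≈ 0.2074, P(author K) ≈ 0.0607
After 'present': normaliser = 0.7·0.7319 + 0.5·0.2074 + 0.4·0.0607; P(author N) ≈ 0.8001, P(author P) ≈ 0.1620, P(author K) ≈ 0.0379
After 'present': normaliser = 0.7·0.8001 + 0.5·0.1620 + 0.4·0.0379; P(author N) ≈ 0.8535, P(author P) ≈ 0.1234, P(author K) ≈ 0.0231

0.8535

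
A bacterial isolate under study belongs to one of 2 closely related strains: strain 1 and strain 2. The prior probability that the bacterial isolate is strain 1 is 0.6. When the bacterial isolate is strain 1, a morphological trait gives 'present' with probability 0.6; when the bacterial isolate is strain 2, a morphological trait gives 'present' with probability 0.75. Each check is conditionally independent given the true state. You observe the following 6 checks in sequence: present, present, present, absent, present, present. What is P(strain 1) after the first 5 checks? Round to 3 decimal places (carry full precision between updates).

0.496

After 'present': P(strain 1) = 0.6·0.6000 / (0.6·0.6000 + 0.75·0.4000) ≈ 0.5455
After 'present': P(strain 1) = 0.6·0.5455 / (0.6·0.5455 + 0.75·0.4545) ≈ 0.4898
After 'present': P(strain 1) = 0.6·0.4898 / (0.6·0.4898 + 0.75·0.5102) ≈ 0.4344
After 'absent': P(strain 1) = 0.4·0.4344 / (0.4·0.4344 + 0.25·0.5656) ≈ 0.5513
After 'present': P(strain 1) = 0.6·0.5513 / (0.6·0.5513 + 0.75·0.4487) ≈ 0.4957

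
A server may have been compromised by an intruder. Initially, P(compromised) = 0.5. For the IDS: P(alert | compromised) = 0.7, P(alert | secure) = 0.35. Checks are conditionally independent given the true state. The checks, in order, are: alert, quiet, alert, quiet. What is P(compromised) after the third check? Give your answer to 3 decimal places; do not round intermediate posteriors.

After 'alert': P(compromised) = 0.7·0.5000 / (0.7·0.5000 + 0.35·0.5000) ≈ 0.6667
After 'quiet': P(compromised) = 0.3·0.6667 / (0.3·0.6667 + 0.65·0.3333) ≈ 0.4800
After 'alert': P(compromised) = 0.7·0.4800 / (0.7·0.4800 + 0.35·0.5200) ≈ 0.6486

0.649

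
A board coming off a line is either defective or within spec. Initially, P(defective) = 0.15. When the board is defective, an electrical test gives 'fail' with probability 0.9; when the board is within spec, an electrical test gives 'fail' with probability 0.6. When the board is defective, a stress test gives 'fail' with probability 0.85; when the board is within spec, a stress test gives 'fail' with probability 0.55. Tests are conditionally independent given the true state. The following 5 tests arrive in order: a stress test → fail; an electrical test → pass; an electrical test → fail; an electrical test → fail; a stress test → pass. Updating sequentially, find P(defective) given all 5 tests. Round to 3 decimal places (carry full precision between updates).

0.049

Each posterior becomes the prior for the next update.
After a stress test='fail': P(defective) = 0.85·0.1500 / (0.85·0.1500 + 0.55·0.8500) ≈ 0.2143
After an electrical test='pass': P(defective) = 0.1·0.2143 / (0.1·0.2143 + 0.4·0.7857) ≈ 0.0638
After an electrical test='fail': P(defective) = 0.9·0.0638 / (0.9·0.0638 + 0.6·0.9362) ≈ 0.0928
After an electrical test='fail': P(defective) = 0.9·0.0928 / (0.9·0.0928 + 0.6·0.9072) ≈ 0.1330
After a stress test='pass': P(defective) = 0.15·0.1330 / (0.15·0.1330 + 0.45·0.8670) ≈ 0.0486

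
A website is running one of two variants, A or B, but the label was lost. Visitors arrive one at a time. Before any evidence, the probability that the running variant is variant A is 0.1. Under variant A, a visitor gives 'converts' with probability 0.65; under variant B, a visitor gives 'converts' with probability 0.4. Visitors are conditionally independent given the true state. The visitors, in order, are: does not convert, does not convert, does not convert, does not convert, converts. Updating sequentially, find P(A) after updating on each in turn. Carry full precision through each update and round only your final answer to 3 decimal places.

0.020

Apply Bayes' rule sequentially, carrying P(A) forward.
After 'does not convert': P(A) = 0.35·0.1000 / (0.35·0.1000 + 0.6·0.9000) ≈ 0.0609
After 'does not convert': P(A) = 0.35·0.0609 / (0.35·0.0609 + 0.6·0.9391) ≈ 0.0364
After 'does not convert': P(A) = 0.35·0.0364 / (0.35·0.0364 + 0.6·0.9636) ≈ 0.0216
After 'does not convert': P(A) = 0.35·0.0216 / (0.35·0.0216 + 0.6·0.9784) ≈ 0.0127
After 'converts': P(A) = 0.65·0.0127 / (0.65·0.0127 + 0.4·0.9873) ≈ 0.0205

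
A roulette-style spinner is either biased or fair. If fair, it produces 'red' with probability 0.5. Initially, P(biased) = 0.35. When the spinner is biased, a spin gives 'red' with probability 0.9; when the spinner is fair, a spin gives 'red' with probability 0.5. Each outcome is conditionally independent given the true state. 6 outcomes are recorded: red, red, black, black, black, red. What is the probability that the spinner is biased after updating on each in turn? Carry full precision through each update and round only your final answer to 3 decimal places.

After 'red': P(biased) = 0.9·0.3500 / (0.9·0.3500 + 0.5·0.6500) ≈ 0.4922
After 'red': P(biased) = 0.9·0.4922 / (0.9·0.4922 + 0.5·0.5078) ≈ 0.6357
After 'black': P(biased) = 0.1·0.6357 / (0.1·0.6357 + 0.5·0.3643) ≈ 0.2587
After 'black': P(biased) = 0.1·0.2587 / (0.1·0.2587 + 0.5·0.7413) ≈ 0.0652
After 'black': P(biased) = 0.1·0.0652 / (0.1·0.0652 + 0.5·0.9348) ≈ 0.0138
After 'red': P(biased) = 0.9·0.0138 / (0.9·0.0138 + 0.5·0.9862) ≈ 0.0245

0.025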